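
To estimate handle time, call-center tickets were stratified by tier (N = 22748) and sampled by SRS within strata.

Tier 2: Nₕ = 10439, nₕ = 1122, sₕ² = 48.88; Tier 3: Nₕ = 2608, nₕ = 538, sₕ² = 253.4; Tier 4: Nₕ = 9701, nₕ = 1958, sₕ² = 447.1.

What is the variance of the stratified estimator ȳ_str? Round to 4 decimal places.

Var(ȳ_str) = Σₕ Wₕ²(1 − fₕ)sₕ²/nₕ with Wₕ = Nₕ/N, N = 22748.
Tier 2: Wₕ = 0.45889749; term = 0.45889749²·(1 − 0.10748156)·48.88/1122 = 0.0081881708.
Tier 3: Wₕ = 0.11464744; term = 0.11464744²·(1 − 0.20628834)·253.4/538 = 0.0049137814.
Tier 4: Wₕ = 0.42645507; term = 0.42645507²·(1 − 0.20183486)·447.1/1958 = 0.033146014.
Sum = 0.046247966.

0.0462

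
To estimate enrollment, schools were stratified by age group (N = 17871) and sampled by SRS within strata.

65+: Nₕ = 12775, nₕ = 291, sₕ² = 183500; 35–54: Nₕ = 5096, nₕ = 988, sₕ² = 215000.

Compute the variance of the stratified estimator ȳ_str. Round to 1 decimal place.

Var(ȳ_str) = Σₕ Wₕ²(1 − fₕ)sₕ²/nₕ with Wₕ = Nₕ/N, N = 17871.
65+: Wₕ = 0.71484528; term = 0.71484528²·(1 − 0.02277886)·183500/291 = 314.89085.
35–54: Wₕ = 0.28515472; term = 0.28515472²·(1 − 0.19387755)·215000/988 = 14.264077.
Sum = 329.15493.

329.2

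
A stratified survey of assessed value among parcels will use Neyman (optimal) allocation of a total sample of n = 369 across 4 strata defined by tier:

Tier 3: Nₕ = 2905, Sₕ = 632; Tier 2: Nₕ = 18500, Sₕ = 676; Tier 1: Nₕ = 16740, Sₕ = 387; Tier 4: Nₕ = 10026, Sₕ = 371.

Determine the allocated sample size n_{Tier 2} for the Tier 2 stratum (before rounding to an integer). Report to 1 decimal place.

Neyman allocation: nₕ = n·NₕSₕ / Σⱼ NⱼSⱼ.
Σ NⱼSⱼ = 2905·632 + 18500·676 + 16740·387 + 10026·371 = 2.4539986 × 10^7.
n_{Tier 2} = 369·18500·676 / (2.4539986 × 10^7) = 188.0.

188.0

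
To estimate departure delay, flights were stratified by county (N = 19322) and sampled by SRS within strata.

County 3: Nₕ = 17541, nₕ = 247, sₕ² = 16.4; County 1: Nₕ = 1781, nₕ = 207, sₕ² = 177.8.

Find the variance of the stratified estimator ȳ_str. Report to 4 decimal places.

0.0604

Var(ȳ_str) = Σₕ Wₕ²(1 − fₕ)sₕ²/nₕ with Wₕ = Nₕ/N, N = 19322.
County 3: Wₕ = 0.90782528; term = 0.90782528²·(1 − 0.01408130)·16.4/247 = 0.053950136.
County 1: Wₕ = 0.09217472; term = 0.09217472²·(1 − 0.11622684)·177.8/207 = 0.0064494979.
Sum = 0.060399634.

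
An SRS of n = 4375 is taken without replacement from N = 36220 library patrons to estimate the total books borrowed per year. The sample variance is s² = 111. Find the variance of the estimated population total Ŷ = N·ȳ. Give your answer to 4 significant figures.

Var(Ŷ) = N²·Var(ȳ) = N²·(1 − n/N)·s²/n.
f = 4375/36220 = 0.12078962; Var(ȳ) = 0.87921038·111/4375 = 0.022306823.
Var(Ŷ) = 36220² · 0.022306823 = 2.9264062 × 10^7.

2.926 × 10^7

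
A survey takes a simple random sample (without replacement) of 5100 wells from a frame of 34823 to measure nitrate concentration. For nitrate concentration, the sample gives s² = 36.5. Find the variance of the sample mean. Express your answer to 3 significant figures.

0.00611

Under SRS without replacement, Var(ȳ) = (1 − f)·s²/n with f = n/N = 5100/34823 = 0.14645493.
Var(ȳ) = (1 − 0.14645493)·36.5/5100 = 0.85354507·0.0071568627 = 0.0061087049.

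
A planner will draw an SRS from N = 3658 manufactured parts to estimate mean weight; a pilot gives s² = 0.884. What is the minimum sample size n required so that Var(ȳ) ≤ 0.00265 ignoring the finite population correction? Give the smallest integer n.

Without fpc, n₀ = s²/D = 0.884/0.00265 = 333.5849.
Rounding up, n = 334.

334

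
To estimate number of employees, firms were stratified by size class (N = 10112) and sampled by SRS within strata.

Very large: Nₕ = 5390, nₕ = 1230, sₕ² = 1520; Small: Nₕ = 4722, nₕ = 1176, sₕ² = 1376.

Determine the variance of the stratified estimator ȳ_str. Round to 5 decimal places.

0.46259

Var(ȳ_str) = Σₕ Wₕ²(1 − fₕ)sₕ²/nₕ with Wₕ = Nₕ/N, N = 10112.
Very large: Wₕ = 0.53303006; term = 0.53303006²·(1 − 0.22820037)·1520/1230 = 0.27098575.
Small: Wₕ = 0.46696994; term = 0.46696994²·(1 − 0.24904701)·1376/1176 = 0.19160274.
Sum = 0.46258849.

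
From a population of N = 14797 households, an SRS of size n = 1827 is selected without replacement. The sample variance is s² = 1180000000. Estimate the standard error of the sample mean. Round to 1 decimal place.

752.4

Under SRS without replacement, Var(ȳ) = (1 − f)·s²/n with f = n/N = 1827/14797 = 0.12347097.
Var(ȳ) = (1 − 0.12347097)·1180000000/1827 = 0.87652903·645867.54 = 566121.65.
SE(ȳ) = √(566121.65) = 752.4.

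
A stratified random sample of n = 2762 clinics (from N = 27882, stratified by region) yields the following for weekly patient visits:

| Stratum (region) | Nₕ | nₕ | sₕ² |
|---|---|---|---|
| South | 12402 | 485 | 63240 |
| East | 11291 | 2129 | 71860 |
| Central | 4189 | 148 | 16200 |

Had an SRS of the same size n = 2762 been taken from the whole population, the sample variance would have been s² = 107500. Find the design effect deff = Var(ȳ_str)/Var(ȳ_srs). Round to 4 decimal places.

Var(ȳ_str) = Σ Wₕ²(1−fₕ)sₕ²/nₕ with Wₕ = Nₕ/27882:
  South: (12402/27882)²·(1−485/12402)·63240/485 = 24.78911
  East: (11291/27882)²·(1−2129/11291)·71860/2129 = 4.4914483
  Central: (4189/27882)²·(1−148/4189)·16200/148 = 2.3834424
  → Var(ȳ_str) = 31.664001.
Var(ȳ_srs) = (1 − 2762/27882)·107500/2762 = 35.065538.
deff = 31.664001 / 35.065538 = 0.9030.

0.9030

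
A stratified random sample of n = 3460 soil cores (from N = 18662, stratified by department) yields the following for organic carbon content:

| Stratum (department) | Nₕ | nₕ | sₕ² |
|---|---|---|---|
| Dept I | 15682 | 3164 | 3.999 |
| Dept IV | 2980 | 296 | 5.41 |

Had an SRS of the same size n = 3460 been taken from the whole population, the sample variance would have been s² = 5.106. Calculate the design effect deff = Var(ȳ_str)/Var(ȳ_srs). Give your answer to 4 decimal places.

0.9418

Var(ȳ_str) = Σ Wₕ²(1−fₕ)sₕ²/nₕ with Wₕ = Nₕ/18662:
  Dept I: (15682/18662)²·(1−3164/15682)·3.999/3164 = 7.1241812 × 10^-4
  Dept IV: (2980/18662)²·(1−296/2980)·5.41/296 = 4.1974735 × 10^-4
  → Var(ȳ_str) = 0.0011321655.
Var(ȳ_srs) = (1 − 3460/18662)·5.106/3460 = 0.0012021184.
deff = 0.0011321655 / 0.0012021184 = 0.9418.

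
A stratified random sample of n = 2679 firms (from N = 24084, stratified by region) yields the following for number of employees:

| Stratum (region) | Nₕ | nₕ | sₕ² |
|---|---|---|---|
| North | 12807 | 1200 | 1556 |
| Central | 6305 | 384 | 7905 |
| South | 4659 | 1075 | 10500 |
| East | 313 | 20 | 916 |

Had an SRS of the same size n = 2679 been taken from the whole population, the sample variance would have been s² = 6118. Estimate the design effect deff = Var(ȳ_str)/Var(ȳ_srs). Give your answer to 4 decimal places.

0.9586

Var(ȳ_str) = Σ Wₕ²(1−fₕ)sₕ²/nₕ with Wₕ = Nₕ/24084:
  North: (12807/24084)²·(1−1200/12807)·1556/1200 = 0.33230625
  Central: (6305/24084)²·(1−384/6305)·7905/384 = 1.3249319
  South: (4659/24084)²·(1−1075/4659)·10500/1075 = 0.28117992
  East: (313/24084)²·(1−20/313)·916/20 = 0.007241361
  → Var(ȳ_str) = 1.9456594.
Var(ȳ_srs) = (1 − 2679/24084)·6118/2679 = 2.0296604.
deff = 1.9456594 / 2.0296604 = 0.9586.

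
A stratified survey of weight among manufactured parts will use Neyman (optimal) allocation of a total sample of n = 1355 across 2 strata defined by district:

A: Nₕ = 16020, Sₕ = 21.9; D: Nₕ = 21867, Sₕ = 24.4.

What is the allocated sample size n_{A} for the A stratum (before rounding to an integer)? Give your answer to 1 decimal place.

537.5

Neyman allocation: nₕ = n·NₕSₕ / Σⱼ NⱼSⱼ.
Σ NⱼSⱼ = 16020·21.9 + 21867·24.4 = 884392.8.
n_{A} = 1355·16020·21.9 / 884392.8 = 537.5.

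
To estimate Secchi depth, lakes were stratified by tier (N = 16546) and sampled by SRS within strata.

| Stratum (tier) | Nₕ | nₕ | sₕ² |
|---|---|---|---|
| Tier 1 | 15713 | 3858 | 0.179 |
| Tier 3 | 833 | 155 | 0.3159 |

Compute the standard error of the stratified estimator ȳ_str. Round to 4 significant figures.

0.005981

Var(ȳ_str) = Σₕ Wₕ²(1 − fₕ)sₕ²/nₕ with Wₕ = Nₕ/N, N = 16546.
Tier 1: Wₕ = 0.94965551; term = 0.94965551²·(1 − 0.24552918)·0.179/3858 = 3.1569335 × 10^-5.
Tier 3: Wₕ = 0.05034449; term = 0.05034449²·(1 − 0.18607443)·0.3159/155 = 4.2044247 × 10^-6.
Sum = 3.577376 × 10^-5.
SE = √(3.577376 × 10^-5) = 0.005981.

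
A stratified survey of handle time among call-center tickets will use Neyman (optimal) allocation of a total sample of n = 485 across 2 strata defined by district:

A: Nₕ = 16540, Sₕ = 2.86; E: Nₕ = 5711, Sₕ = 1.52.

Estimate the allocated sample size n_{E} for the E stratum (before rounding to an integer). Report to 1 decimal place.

75.2

Neyman allocation: nₕ = n·NₕSₕ / Σⱼ NⱼSⱼ.
Σ NⱼSⱼ = 16540·2.86 + 5711·1.52 = 55985.12.
n_{E} = 485·5711·1.52 / 55985.12 = 75.2.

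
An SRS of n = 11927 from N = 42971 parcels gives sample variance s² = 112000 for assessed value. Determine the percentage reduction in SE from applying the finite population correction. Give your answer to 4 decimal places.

f = n/N = 11927/42971 = 0.27755928.
SE_no-fpc = √(s²/n) = 3.0643855; SE_fpc = √((1−f)s²/n) = 2.6046208.
Ratio = √(1−f) = 0.84996513. Reduction = 100·(1 − 0.84996513) = 15.0035%.

15.0035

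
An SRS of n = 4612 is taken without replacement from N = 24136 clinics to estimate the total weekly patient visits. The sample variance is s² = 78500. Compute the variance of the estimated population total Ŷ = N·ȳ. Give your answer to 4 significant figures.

8.021 × 10^9

Var(Ŷ) = N²·Var(ȳ) = N²·(1 − n/N)·s²/n.
f = 4612/24136 = 0.19108386; Var(ȳ) = 0.80891614·78500/4612 = 13.768412.
Var(Ŷ) = 24136² · 13.768412 = 8.0207402 × 10^9.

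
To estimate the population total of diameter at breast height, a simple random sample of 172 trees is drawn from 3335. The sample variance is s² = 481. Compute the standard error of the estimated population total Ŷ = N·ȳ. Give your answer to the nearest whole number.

Var(Ŷ) = N²·Var(ȳ) = N²·(1 − n/N)·s²/n.
f = 172/3335 = 0.05157421; Var(ȳ) = 0.94842579·481/172 = 2.6522837.
Var(Ŷ) = 3335² · 2.6522837 = 2.9499296 × 10^7.
SE(Ŷ) = √(2.9499296 × 10^7) = 5431.

5431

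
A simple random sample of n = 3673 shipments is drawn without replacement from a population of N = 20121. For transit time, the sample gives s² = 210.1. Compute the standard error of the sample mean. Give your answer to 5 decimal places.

0.21624

Under SRS without replacement, Var(ȳ) = (1 − f)·s²/n with f = n/N = 3673/20121 = 0.18254560.
Var(ȳ) = (1 − 0.18254560)·210.1/3673 = 0.81745440·0.057201198 = 0.046759371.
SE(ȳ) = √(0.046759371) = 0.21624.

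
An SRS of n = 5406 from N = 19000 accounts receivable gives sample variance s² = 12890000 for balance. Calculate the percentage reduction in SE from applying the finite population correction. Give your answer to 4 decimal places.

15.4143

f = n/N = 5406/19000 = 0.28452632.
SE_no-fpc = √(s²/n) = 48.830193; SE_fpc = √((1−f)s²/n) = 41.303349.
Ratio = √(1−f) = 0.84585678. Reduction = 100·(1 − 0.84585678) = 15.4143%.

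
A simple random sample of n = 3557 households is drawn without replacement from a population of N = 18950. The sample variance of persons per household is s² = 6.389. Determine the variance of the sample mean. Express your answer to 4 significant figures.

Under SRS without replacement, Var(ȳ) = (1 − f)·s²/n with f = n/N = 3557/18950 = 0.18770449.
Var(ȳ) = (1 − 0.18770449)·6.389/3557 = 0.81229551·0.0017961766 = 0.0014590262.

0.001459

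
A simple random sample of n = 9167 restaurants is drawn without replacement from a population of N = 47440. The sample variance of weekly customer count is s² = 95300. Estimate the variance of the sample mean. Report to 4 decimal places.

Under SRS without replacement, Var(ȳ) = (1 − f)·s²/n with f = n/N = 9167/47440 = 0.19323356.
Var(ȳ) = (1 − 0.19323356)·95300/9167 = 0.80676644·10.395986 = 8.3871323.

8.3871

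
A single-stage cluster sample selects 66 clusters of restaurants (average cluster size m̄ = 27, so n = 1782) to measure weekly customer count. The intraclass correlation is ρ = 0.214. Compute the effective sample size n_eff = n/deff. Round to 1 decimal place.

deff = 1 + (27 − 1)·0.214 = 1 + 5.564 = 6.564.
n_eff = 1782 / 6.564 = 271.5.

271.5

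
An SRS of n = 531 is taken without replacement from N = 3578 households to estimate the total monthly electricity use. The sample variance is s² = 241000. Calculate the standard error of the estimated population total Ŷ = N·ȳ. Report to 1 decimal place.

Var(Ŷ) = N²·Var(ȳ) = N²·(1 − n/N)·s²/n.
f = 531/3578 = 0.14840693; Var(ȳ) = 0.85159307·241000/531 = 386.50458.
Var(Ŷ) = 3578² · 386.50458 = 4.9480641 × 10^9.
SE(Ŷ) = √(4.9480641 × 10^9) = 70342.5.

70342.5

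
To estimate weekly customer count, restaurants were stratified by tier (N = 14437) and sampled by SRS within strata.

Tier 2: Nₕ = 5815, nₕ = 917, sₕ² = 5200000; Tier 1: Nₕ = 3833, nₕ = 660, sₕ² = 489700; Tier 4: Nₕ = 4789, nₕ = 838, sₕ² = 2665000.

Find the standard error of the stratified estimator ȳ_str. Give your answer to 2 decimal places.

Var(ȳ_str) = Σₕ Wₕ²(1 − fₕ)sₕ²/nₕ with Wₕ = Nₕ/N, N = 14437.
Tier 2: Wₕ = 0.40278451; term = 0.40278451²·(1 − 0.15769561)·5200000/917 = 774.90524.
Tier 1: Wₕ = 0.26549837; term = 0.26549837²·(1 − 0.17218889)·489700/660 = 43.295339.
Tier 4: Wₕ = 0.33171712; term = 0.33171712²·(1 − 0.17498434)·2665000/838 = 288.7029.
Sum = 1106.9035.
SE = √(1106.9035) = 33.27.

33.27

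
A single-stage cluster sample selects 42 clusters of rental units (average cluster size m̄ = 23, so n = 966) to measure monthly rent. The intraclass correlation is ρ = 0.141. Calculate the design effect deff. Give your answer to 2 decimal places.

deff = 1 + (23 − 1)·0.141 = 1 + 3.102 = 4.102.

4.10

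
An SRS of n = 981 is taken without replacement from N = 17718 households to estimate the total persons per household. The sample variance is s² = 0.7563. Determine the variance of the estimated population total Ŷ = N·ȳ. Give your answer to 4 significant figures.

Var(Ŷ) = N²·Var(ȳ) = N²·(1 − n/N)·s²/n.
f = 981/17718 = 0.05536742; Var(ȳ) = 0.94463258·0.7563/981 = 7.2826261 × 10^-4.
Var(Ŷ) = 17718² · (7.2826261 × 10^-4) = 228621.68.

228600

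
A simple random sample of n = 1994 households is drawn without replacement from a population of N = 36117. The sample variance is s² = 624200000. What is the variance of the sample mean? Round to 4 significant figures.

Under SRS without replacement, Var(ȳ) = (1 − f)·s²/n with f = n/N = 1994/36117 = 0.05520946.
Var(ȳ) = (1 − 0.05520946)·624200000/1994 = 0.94479054·313039.12 = 295756.4.

295800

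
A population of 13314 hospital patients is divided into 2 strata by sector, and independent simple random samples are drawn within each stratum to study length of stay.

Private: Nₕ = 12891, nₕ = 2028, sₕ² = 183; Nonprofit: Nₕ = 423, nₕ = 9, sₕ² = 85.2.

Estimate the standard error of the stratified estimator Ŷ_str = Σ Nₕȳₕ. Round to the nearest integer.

3781

Var(Ŷ_str) = Σₕ Nₕ²(1 − fₕ)sₕ²/nₕ.
Private: 12891²·(1 − 2028/12891)·183/2028 = 1.2636288 × 10^7.
Nonprofit: 423²·(1 − 9/423)·85.2/9 = 1.6578216 × 10^6.
Sum = 1.429411 × 10^7.
SE = √(1.429411 × 10^7) = 3781.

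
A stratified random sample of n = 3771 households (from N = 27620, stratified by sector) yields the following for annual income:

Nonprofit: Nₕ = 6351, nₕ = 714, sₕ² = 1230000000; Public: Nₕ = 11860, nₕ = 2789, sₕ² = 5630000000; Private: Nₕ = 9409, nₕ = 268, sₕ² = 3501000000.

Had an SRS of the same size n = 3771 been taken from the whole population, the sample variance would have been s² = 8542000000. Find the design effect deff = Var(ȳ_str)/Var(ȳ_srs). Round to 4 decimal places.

Var(ȳ_str) = Σ Wₕ²(1−fₕ)sₕ²/nₕ with Wₕ = Nₕ/27620:
  Nonprofit: (6351/27620)²·(1−714/6351)·1230000000/714 = 80844.355
  Public: (11860/27620)²·(1−2789/11860)·5630000000/2789 = 284677
  Private: (9409/27620)²·(1−268/9409)·3501000000/268 = 1.4728114 × 10^6
  → Var(ȳ_str) = 1.8383328 × 10^6.
Var(ȳ_srs) = (1 − 3771/27620)·8542000000/3771 = 1.955913 × 10^6.
deff = (1.8383328 × 10^6) / (1.955913 × 10^6) = 0.9399.

0.9399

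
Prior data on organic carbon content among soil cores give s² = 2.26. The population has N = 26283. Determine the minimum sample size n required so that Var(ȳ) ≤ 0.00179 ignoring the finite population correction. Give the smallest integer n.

1263

Without fpc, n₀ = s²/D = 2.26/0.00179 = 1262.5698.
Rounding up, n = 1263.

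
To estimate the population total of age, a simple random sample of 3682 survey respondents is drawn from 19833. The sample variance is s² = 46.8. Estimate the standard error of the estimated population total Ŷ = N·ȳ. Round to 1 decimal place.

Var(Ŷ) = N²·Var(ȳ) = N²·(1 − n/N)·s²/n.
f = 3682/19833 = 0.18565018; Var(ȳ) = 0.81434982·46.8/3682 = 0.01035078.
Var(Ŷ) = 19833² · 0.01035078 = 4.0714575 × 10^6.
SE(Ŷ) = √(4.0714575 × 10^6) = 2017.8.

2017.8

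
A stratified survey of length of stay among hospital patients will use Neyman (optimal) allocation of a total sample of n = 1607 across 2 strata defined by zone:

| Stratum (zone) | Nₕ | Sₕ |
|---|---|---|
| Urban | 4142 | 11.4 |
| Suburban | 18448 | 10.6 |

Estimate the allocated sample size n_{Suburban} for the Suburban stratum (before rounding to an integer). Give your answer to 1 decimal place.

1294.4

Neyman allocation: nₕ = n·NₕSₕ / Σⱼ NⱼSⱼ.
Σ NⱼSⱼ = 4142·11.4 + 18448·10.6 = 242767.6.
n_{Suburban} = 1607·18448·10.6 / 242767.6 = 1294.4.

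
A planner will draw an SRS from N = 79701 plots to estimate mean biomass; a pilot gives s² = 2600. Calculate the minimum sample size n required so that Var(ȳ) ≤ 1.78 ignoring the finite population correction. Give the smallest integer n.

1461

Without fpc, n₀ = s²/D = 2600/1.78 = 1460.6742.
Rounding up, n = 1461.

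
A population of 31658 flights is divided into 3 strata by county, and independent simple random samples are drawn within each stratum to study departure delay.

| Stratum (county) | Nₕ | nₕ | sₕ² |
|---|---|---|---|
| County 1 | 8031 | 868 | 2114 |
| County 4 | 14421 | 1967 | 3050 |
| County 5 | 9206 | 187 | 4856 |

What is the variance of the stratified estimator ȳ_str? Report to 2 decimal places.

2.57

Var(ȳ_str) = Σₕ Wₕ²(1 − fₕ)sₕ²/nₕ with Wₕ = Nₕ/N, N = 31658.
County 1: Wₕ = 0.25367995; term = 0.25367995²·(1 − 0.10808119)·2114/868 = 0.13979218.
County 4: Wₕ = 0.45552467; term = 0.45552467²·(1 − 0.13639831)·3050/1967 = 0.27786431.
County 5: Wₕ = 0.29079538; term = 0.29079538²·(1 − 0.02031284)·4856/187 = 2.1512926.
Sum = 2.5689491.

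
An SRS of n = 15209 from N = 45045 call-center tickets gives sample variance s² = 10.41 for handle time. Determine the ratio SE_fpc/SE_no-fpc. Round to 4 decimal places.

f = n/N = 15209/45045 = 0.33764014.
SE_no-fpc = √(s²/n) = 0.026162247; SE_fpc = √((1−f)s²/n) = 0.021292274.
Ratio = √(1−f) = 0.81385494.

0.8139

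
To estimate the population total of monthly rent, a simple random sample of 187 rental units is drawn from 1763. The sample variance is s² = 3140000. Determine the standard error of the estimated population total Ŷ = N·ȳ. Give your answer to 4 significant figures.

216000

Var(Ŷ) = N²·Var(ȳ) = N²·(1 − n/N)·s²/n.
f = 187/1763 = 0.10606920; Var(ȳ) = 0.89393080·3140000/187 = 15010.389.
Var(Ŷ) = 1763² · 15010.389 = 4.6654826 × 10^10.
SE(Ŷ) = √(4.6654826 × 10^10) = 216000.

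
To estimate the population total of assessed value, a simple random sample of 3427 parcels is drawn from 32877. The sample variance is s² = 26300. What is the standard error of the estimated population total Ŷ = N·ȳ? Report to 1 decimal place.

Var(Ŷ) = N²·Var(ȳ) = N²·(1 − n/N)·s²/n.
f = 3427/32877 = 0.10423700; Var(ȳ) = 0.89576300·26300/3427 = 6.8743994.
Var(Ŷ) = 32877² · 6.8743994 = 7.4305186 × 10^9.
SE(Ŷ) = √(7.4305186 × 10^9) = 86200.5.

86200.5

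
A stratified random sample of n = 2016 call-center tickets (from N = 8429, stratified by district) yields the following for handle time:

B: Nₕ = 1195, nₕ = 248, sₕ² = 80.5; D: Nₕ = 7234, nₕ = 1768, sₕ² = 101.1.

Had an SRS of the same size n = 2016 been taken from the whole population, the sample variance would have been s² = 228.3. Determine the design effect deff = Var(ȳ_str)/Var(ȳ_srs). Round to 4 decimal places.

Var(ȳ_str) = Σ Wₕ²(1−fₕ)sₕ²/nₕ with Wₕ = Nₕ/8429:
  B: (1195/8429)²·(1−248/1195)·80.5/248 = 0.0051702313
  D: (7234/8429)²·(1−1768/7234)·101.1/1768 = 0.031824744
  → Var(ȳ_str) = 0.036994975.
Var(ȳ_srs) = (1 − 2016/8429)·228.3/2016 = 0.086158984.
deff = 0.036994975 / 0.086158984 = 0.4294.

0.4294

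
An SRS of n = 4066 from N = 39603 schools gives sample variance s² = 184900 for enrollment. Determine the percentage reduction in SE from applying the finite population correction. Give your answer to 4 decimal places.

5.2724

f = n/N = 4066/39603 = 0.10266899.
SE_no-fpc = √(s²/n) = 6.7434908; SE_fpc = √((1−f)s²/n) = 6.3879441.
Ratio = √(1−f) = 0.94727557. Reduction = 100·(1 − 0.94727557) = 5.2724%.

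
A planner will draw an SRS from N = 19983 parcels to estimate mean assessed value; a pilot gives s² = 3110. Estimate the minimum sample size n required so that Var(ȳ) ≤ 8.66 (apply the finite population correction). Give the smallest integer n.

353

Without fpc, n₀ = s²/D = 3110/8.66 = 359.1224.
With fpc, (1 − n/N)·s²/n ≤ D requires n ≥ n₀/(1 + n₀/N) = 359.1224/(1 + 359.1224/19983) = 352.7824.
Rounding up, n = 353.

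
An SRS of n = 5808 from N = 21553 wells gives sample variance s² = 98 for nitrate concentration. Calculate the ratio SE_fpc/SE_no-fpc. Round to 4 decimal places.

f = n/N = 5808/21553 = 0.26947525.
SE_no-fpc = √(s²/n) = 0.12989718; SE_fpc = √((1−f)s²/n) = 0.11102408.
Ratio = √(1−f) = 0.85470741.

0.8547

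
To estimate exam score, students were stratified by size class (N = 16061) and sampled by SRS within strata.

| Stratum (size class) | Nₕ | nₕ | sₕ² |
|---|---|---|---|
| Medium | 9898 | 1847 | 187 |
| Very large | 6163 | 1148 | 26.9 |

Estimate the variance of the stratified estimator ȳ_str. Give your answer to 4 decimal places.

Var(ȳ_str) = Σₕ Wₕ²(1 − fₕ)sₕ²/nₕ with Wₕ = Nₕ/N, N = 16061.
Medium: Wₕ = 0.61627545; term = 0.61627545²·(1 − 0.18660335)·187/1847 = 0.031277125.
Very large: Wₕ = 0.38372455; term = 0.38372455²·(1 − 0.18627292)·26.9/1148 = 0.0028075554.
Sum = 0.03408468.

0.0341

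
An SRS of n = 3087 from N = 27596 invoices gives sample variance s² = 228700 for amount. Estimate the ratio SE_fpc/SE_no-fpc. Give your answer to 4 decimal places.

0.9424

f = n/N = 3087/27596 = 0.11186404.
SE_no-fpc = √(s²/n) = 8.6072569; SE_fpc = √((1−f)s²/n) = 8.1115621.
Ratio = √(1−f) = 0.94240966.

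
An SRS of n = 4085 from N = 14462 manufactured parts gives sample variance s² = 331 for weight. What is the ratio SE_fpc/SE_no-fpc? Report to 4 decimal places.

f = n/N = 4085/14462 = 0.28246439.
SE_no-fpc = √(s²/n) = 0.28465444; SE_fpc = √((1−f)s²/n) = 0.24112359.
Ratio = √(1−f) = 0.84707474.

0.8471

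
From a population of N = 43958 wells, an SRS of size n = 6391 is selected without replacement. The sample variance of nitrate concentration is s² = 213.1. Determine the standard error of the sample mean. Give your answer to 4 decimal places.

0.1688

Under SRS without replacement, Var(ȳ) = (1 − f)·s²/n with f = n/N = 6391/43958 = 0.14538878.
Var(ȳ) = (1 − 0.14538878)·213.1/6391 = 0.85461122·0.033343765 = 0.028495955.
SE(ȳ) = √(0.028495955) = 0.1688.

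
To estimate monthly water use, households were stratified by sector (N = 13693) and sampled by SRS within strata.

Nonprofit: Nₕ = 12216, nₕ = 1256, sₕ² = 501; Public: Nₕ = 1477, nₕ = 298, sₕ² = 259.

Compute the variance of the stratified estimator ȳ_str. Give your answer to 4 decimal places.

0.2929

Var(ȳ_str) = Σₕ Wₕ²(1 − fₕ)sₕ²/nₕ with Wₕ = Nₕ/N, N = 13693.
Nonprofit: Wₕ = 0.89213467; term = 0.89213467²·(1 − 0.10281598)·501/1256 = 0.28483309.
Public: Wₕ = 0.10786533; term = 0.10786533²·(1 − 0.20176032)·259/298 = 0.0080719894.
Sum = 0.29290508.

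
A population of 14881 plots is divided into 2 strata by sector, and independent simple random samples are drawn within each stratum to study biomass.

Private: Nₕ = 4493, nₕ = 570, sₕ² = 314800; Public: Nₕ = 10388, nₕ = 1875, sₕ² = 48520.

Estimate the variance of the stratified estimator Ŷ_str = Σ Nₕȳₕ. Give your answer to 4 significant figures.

Var(Ŷ_str) = Σₕ Nₕ²(1 − fₕ)sₕ²/nₕ.
Private: 4493²·(1 − 570/4493)·314800/570 = 9.7345212 × 10^9.
Public: 10388²·(1 − 1875/10388)·48520/1875 = 2.2884114 × 10^9.
Sum = 1.2022933 × 10^10.

1.202 × 10^10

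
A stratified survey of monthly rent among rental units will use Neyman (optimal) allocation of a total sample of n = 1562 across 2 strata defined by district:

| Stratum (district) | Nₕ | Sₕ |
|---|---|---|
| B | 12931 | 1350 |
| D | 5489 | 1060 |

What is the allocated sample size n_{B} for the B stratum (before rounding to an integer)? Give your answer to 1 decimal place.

Neyman allocation: nₕ = n·NₕSₕ / Σⱼ NⱼSⱼ.
Σ NⱼSⱼ = 12931·1350 + 5489·1060 = 2.327519 × 10^7.
n_{B} = 1562·12931·1350 / (2.327519 × 10^7) = 1171.5.

1171.5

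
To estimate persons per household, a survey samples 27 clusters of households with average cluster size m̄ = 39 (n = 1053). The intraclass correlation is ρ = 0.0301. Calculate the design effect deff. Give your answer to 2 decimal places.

deff = 1 + (39 − 1)·0.0301 = 1 + 1.1438 = 2.1438.

2.14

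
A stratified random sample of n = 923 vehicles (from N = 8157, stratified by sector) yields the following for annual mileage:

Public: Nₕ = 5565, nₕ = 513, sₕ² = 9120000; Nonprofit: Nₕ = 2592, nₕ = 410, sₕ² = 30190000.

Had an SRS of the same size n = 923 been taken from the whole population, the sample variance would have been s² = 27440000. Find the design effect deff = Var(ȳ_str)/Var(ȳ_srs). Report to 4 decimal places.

Var(ȳ_str) = Σ Wₕ²(1−fₕ)sₕ²/nₕ with Wₕ = Nₕ/8157:
  Public: (5565/8157)²·(1−513/5565)·9120000/513 = 7511.818
  Nonprofit: (2592/8157)²·(1−410/2592)·30190000/410 = 6259.045
  → Var(ȳ_str) = 13770.863.
Var(ȳ_srs) = (1 − 923/8157)·27440000/923 = 26365.162.
deff = 13770.863 / 26365.162 = 0.5223.

0.5223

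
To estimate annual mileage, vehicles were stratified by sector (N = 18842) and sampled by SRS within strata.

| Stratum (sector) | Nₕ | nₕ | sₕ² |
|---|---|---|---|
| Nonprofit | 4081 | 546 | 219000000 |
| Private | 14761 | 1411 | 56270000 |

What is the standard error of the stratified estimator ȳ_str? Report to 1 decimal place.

196.0

Var(ȳ_str) = Σₕ Wₕ²(1 − fₕ)sₕ²/nₕ with Wₕ = Nₕ/N, N = 18842.
Nonprofit: Wₕ = 0.21659060; term = 0.21659060²·(1 − 0.13379074)·219000000/546 = 16298.72.
Private: Wₕ = 0.78340940; term = 0.78340940²·(1 − 0.09558973)·56270000/1411 = 22135.684.
Sum = 38434.404.
SE = √(38434.404) = 196.0.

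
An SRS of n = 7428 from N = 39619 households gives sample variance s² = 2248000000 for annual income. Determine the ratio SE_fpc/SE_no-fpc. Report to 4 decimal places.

f = n/N = 7428/39619 = 0.18748580.
SE_no-fpc = √(s²/n) = 550.12604; SE_fpc = √((1−f)s²/n) = 495.88125.
Ratio = √(1−f) = 0.90139569.

0.9014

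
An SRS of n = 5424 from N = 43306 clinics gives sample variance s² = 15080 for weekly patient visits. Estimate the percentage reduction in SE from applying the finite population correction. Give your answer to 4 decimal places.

6.4718

f = n/N = 5424/43306 = 0.12524823.
SE_no-fpc = √(s²/n) = 1.667404; SE_fpc = √((1−f)s²/n) = 1.5594923.
Ratio = √(1−f) = 0.93528165. Reduction = 100·(1 − 0.93528165) = 6.4718%.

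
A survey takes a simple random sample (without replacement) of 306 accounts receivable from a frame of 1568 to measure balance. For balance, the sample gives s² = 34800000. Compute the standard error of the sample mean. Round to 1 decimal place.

302.5

Under SRS without replacement, Var(ȳ) = (1 − f)·s²/n with f = n/N = 306/1568 = 0.19515306.
Var(ȳ) = (1 − 0.19515306)·34800000/306 = 0.80484694·113725.49 = 91531.613.
SE(ȳ) = √(91531.613) = 302.5.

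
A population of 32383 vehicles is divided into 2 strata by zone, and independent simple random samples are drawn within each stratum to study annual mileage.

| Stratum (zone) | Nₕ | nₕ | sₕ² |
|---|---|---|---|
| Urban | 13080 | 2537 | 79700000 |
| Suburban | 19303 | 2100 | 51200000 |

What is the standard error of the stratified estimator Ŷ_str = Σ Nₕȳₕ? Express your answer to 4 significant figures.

3.525 × 10^6

Var(Ŷ_str) = Σₕ Nₕ²(1 − fₕ)sₕ²/nₕ.
Urban: 13080²·(1 − 2537/13080)·79700000/2537 = 4.332213 × 10^12.
Suburban: 19303²·(1 − 2100/19303)·51200000/2100 = 8.0961709 × 10^12.
Sum = 1.2428384 × 10^13.
SE = √(1.2428384 × 10^13) = 3.525 × 10^6.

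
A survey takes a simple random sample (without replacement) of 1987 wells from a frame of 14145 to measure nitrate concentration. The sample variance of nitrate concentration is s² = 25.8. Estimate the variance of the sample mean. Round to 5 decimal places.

Under SRS without replacement, Var(ȳ) = (1 − f)·s²/n with f = n/N = 1987/14145 = 0.14047367.
Var(ȳ) = (1 − 0.14047367)·25.8/1987 = 0.85952633·0.012984399 = 0.011160433.

0.01116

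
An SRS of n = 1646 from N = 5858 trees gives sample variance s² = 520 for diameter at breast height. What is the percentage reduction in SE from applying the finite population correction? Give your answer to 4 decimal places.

f = n/N = 1646/5858 = 0.28098327.
SE_no-fpc = √(s²/n) = 0.56206528; SE_fpc = √((1−f)s²/n) = 0.47660243.
Ratio = √(1−f) = 0.84794854. Reduction = 100·(1 − 0.84794854) = 15.2051%.

15.2051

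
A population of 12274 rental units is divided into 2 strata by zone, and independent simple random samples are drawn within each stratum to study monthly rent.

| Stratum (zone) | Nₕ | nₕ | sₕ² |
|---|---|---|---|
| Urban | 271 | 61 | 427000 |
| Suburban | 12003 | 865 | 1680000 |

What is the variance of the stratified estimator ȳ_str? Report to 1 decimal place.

1726.2

Var(ȳ_str) = Σₕ Wₕ²(1 − fₕ)sₕ²/nₕ with Wₕ = Nₕ/N, N = 12274.
Urban: Wₕ = 0.02207919; term = 0.02207919²·(1 − 0.22509225)·427000/61 = 2.6443223.
Suburban: Wₕ = 0.97792081; term = 0.97792081²·(1 − 0.07206532)·1680000/865 = 1723.5265.
Sum = 1726.1708.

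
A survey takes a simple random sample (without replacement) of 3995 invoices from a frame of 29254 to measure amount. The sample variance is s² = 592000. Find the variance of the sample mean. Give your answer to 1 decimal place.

Under SRS without replacement, Var(ȳ) = (1 − f)·s²/n with f = n/N = 3995/29254 = 0.13656252.
Var(ȳ) = (1 − 0.13656252)·592000/3995 = 0.86343748·148.18523 = 127.94868.

127.9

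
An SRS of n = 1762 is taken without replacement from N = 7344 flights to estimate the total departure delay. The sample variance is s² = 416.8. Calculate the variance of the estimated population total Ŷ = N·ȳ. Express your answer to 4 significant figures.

Var(Ŷ) = N²·Var(ȳ) = N²·(1 − n/N)·s²/n.
f = 1762/7344 = 0.23992375; Var(ȳ) = 0.76007625·416.8/1762 = 0.17979556.
Var(Ŷ) = 7344² · 0.17979556 = 9.6971541 × 10^6.

9.697 × 10^6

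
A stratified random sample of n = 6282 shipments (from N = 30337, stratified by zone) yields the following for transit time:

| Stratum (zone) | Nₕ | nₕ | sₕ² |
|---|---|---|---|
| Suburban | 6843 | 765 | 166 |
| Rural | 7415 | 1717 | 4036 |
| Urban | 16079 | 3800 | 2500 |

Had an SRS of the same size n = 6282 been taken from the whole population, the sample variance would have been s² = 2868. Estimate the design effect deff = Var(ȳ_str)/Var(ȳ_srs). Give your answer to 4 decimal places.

Var(ȳ_str) = Σ Wₕ²(1−fₕ)sₕ²/nₕ with Wₕ = Nₕ/30337:
  Suburban: (6843/30337)²·(1−765/6843)·166/765 = 0.0098063779
  Rural: (7415/30337)²·(1−1717/7415)·4036/1717 = 0.10791187
  Urban: (16079/30337)²·(1−3800/16079)·2500/3800 = 0.1411345
  → Var(ȳ_str) = 0.25885275.
Var(ȳ_srs) = (1 − 6282/30337)·2868/6282 = 0.36200448.
deff = 0.25885275 / 0.36200448 = 0.7151.

0.7151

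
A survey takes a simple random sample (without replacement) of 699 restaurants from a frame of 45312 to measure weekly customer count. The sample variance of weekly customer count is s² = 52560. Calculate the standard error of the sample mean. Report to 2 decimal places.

8.60

Under SRS without replacement, Var(ȳ) = (1 − f)·s²/n with f = n/N = 699/45312 = 0.01542638.
Var(ȳ) = (1 − 0.01542638)·52560/699 = 0.98457362·75.193133 = 74.033175.
SE(ȳ) = √(74.033175) = 8.60.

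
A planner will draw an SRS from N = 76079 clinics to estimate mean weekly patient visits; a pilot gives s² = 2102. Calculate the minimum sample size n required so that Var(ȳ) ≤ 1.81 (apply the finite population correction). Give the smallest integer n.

Without fpc, n₀ = s²/D = 2102/1.81 = 1161.3260.
With fpc, (1 − n/N)·s²/n ≤ D requires n ≥ n₀/(1 + n₀/N) = 1161.3260/(1 + 1161.3260/76079) = 1143.8652.
Rounding up, n = 1144.

1144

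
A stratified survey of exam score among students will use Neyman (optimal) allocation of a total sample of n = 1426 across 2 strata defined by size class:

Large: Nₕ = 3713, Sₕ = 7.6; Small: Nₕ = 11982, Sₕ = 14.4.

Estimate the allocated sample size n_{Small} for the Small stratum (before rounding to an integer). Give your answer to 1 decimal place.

Neyman allocation: nₕ = n·NₕSₕ / Σⱼ NⱼSⱼ.
Σ NⱼSⱼ = 3713·7.6 + 11982·14.4 = 200759.6.
n_{Small} = 1426·11982·14.4 / 200759.6 = 1225.6.

1225.6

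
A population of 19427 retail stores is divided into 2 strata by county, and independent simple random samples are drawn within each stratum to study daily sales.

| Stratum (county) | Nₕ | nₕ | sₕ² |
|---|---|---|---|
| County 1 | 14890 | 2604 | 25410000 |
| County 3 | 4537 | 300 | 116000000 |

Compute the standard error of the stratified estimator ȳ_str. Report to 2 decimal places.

Var(ȳ_str) = Σₕ Wₕ²(1 − fₕ)sₕ²/nₕ with Wₕ = Nₕ/N, N = 19427.
County 1: Wₕ = 0.76645905; term = 0.76645905²·(1 − 0.17488247)·25410000/2604 = 4729.9594.
County 3: Wₕ = 0.23354095; term = 0.23354095²·(1 − 0.06612299)·116000000/300 = 19694.842.
Sum = 24424.801.
SE = √(24424.801) = 156.28.

156.28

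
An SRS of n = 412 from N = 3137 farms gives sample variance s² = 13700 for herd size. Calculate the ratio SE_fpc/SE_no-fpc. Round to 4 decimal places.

f = n/N = 412/3137 = 0.13133567.
SE_no-fpc = √(s²/n) = 5.7664918; SE_fpc = √((1−f)s²/n) = 5.3744951.
Ratio = √(1−f) = 0.93202164.

0.9320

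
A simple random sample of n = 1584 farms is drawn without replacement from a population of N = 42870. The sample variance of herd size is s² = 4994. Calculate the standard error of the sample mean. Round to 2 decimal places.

1.74

Under SRS without replacement, Var(ȳ) = (1 − f)·s²/n with f = n/N = 1584/42870 = 0.03694892.
Var(ȳ) = (1 − 0.03694892)·4994/1584 = 0.96305108·3.1527778 = 3.0362861.
SE(ȳ) = √(3.0362861) = 1.74.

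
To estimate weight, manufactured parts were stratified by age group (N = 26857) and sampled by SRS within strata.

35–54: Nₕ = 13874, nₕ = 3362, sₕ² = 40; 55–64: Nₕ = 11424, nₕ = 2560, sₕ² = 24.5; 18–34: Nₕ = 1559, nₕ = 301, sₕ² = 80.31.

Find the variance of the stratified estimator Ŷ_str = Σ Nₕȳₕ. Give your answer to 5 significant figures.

3.2276 × 10^6

Var(Ŷ_str) = Σₕ Nₕ²(1 − fₕ)sₕ²/nₕ.
35–54: 13874²·(1 − 3362/13874)·40/3362 = 1.7351991 × 10^6.
55–64: 11424²·(1 − 2560/11424)·24.5/2560 = 969112.2.
18–34: 1559²·(1 − 301/1559)·80.31/301 = 523274.88.
Sum = 3.2275862 × 10^6.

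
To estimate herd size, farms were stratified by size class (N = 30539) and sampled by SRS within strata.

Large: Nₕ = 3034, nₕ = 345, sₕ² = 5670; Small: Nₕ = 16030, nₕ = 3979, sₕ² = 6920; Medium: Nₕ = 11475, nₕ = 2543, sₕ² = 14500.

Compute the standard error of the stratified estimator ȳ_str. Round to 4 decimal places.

Var(ȳ_str) = Σₕ Wₕ²(1 − fₕ)sₕ²/nₕ with Wₕ = Nₕ/N, N = 30539.
Large: Wₕ = 0.09934837; term = 0.09934837²·(1 − 0.11371127)·5670/345 = 0.1437675.
Small: Wₕ = 0.52490258; term = 0.52490258²·(1 − 0.24822208)·6920/3979 = 0.36022939.
Medium: Wₕ = 0.37574904; term = 0.37574904²·(1 − 0.22161220)·14500/2543 = 0.62663324.
Sum = 1.1306301.
SE = √(1.1306301) = 1.0633.

1.0633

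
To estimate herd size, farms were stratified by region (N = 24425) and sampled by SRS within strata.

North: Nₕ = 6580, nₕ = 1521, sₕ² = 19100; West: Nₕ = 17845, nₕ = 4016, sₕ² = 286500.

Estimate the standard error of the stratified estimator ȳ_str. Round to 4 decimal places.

5.4964

Var(ȳ_str) = Σₕ Wₕ²(1 − fₕ)sₕ²/nₕ with Wₕ = Nₕ/N, N = 24425.
North: Wₕ = 0.26939611; term = 0.26939611²·(1 − 0.23115502)·19100/1521 = 0.70068945.
West: Wₕ = 0.73060389; term = 0.73060389²·(1 − 0.22504903)·286500/4016 = 29.509993.
Sum = 30.210682.
SE = √(30.210682) = 5.4964.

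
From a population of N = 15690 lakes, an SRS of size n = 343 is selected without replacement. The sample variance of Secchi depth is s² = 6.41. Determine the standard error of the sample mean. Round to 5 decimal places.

Under SRS without replacement, Var(ȳ) = (1 − f)·s²/n with f = n/N = 343/15690 = 0.02186106.
Var(ȳ) = (1 − 0.02186106)·6.41/343 = 0.97813894·0.018688047 = 0.018279506.
SE(ȳ) = √(0.018279506) = 0.13520.

0.13520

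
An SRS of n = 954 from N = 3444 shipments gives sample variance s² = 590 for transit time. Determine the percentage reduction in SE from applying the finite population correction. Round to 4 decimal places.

f = n/N = 954/3444 = 0.27700348.
SE_no-fpc = √(s²/n) = 0.78641505; SE_fpc = √((1−f)s²/n) = 0.66868244.
Ratio = √(1−f) = 0.85029202. Reduction = 100·(1 − 0.85029202) = 14.9708%.

14.9708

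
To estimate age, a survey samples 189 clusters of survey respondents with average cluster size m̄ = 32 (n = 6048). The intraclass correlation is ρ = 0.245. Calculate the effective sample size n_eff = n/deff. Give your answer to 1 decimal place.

703.7

deff = 1 + (32 − 1)·0.245 = 1 + 7.595 = 8.595.
n_eff = 6048 / 8.595 = 703.7.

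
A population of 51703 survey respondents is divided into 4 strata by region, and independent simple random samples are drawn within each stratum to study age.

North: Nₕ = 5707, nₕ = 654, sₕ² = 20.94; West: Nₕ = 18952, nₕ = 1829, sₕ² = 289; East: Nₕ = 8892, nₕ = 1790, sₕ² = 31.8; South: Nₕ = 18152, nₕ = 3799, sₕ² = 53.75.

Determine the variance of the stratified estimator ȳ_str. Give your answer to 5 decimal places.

0.02133

Var(ȳ_str) = Σₕ Wₕ²(1 − fₕ)sₕ²/nₕ with Wₕ = Nₕ/N, N = 51703.
North: Wₕ = 0.11038044; term = 0.11038044²·(1 − 0.11459611)·20.94/654 = 3.4540181 × 10^-4.
West: Wₕ = 0.36655513; term = 0.36655513²·(1 − 0.09650696)·289/1829 = 0.01918172.
East: Wₕ = 0.17198228; term = 0.17198228²·(1 − 0.20130454)·31.8/1790 = 4.196843 × 10^-4.
South: Wₕ = 0.35108214; term = 0.35108214²·(1 − 0.20928823)·53.75/3799 = 0.0013789384.
Sum = 0.021325745.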